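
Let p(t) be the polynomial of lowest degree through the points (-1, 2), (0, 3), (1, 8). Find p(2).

Evaluate each Lagrange basis at t = 2:
L_0(2) = (2)·(1)/[(-1)·(-2)] = 1
L_1(2) = (3)·(1)/[(1)·(-1)] = -3
L_2(2) = (3)·(2)/[(2)·(1)] = 3
Sum: 2·(1) + 3·(-3) + 8·(3) = 17

17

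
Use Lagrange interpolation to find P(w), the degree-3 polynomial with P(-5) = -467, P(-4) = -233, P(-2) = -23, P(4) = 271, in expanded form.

P(w) = 4w^3 + w^2 - w + 3

Build the Lagrange basis polynomials:
L_0(w) = (w + 4)(w + 2)(w - 4) / [-27] = -(1/27)w^3 - (2/27)w^2 + (16/27)w + 32/27
L_1(w) = (w + 5)(w + 2)(w - 4) / [16] = (1/16)w^3 + (3/16)w^2 - (9/8)w - 5/2
L_2(w) = (w + 5)(w + 4)(w - 4) / [-36] = -(1/36)w^3 - (5/36)w^2 + (4/9)w + 20/9
L_3(w) = (w + 5)(w + 4)(w + 2) / [432] = (1/432)w^3 + (11/432)w^2 + (19/216)w + 5/54
P(w) = (-467)·L_0 + (-233)·L_1 + (-23)·L_2 + 271·L_3
  (-467)·L_0(w) = (467/27)w^3 + (934/27)w^2 - (7472/27)w - 14944/27
  (-233)·L_1(w) = -(233/16)w^3 - (699/16)w^2 + (2097/8)w + 1165/2
  (-23)·L_2(w) = (23/36)w^3 + (115/36)w^2 - (92/9)w - 460/9
  271·L_3(w) = (271/432)w^3 + (2981/432)w^2 + (5149/216)w + 1355/54
Adding term by term: 4w^3 + w^2 - w + 3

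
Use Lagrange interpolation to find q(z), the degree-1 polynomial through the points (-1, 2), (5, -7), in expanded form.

L_0(z) = (z - 5) / [-6] = -(1/6)z + 5/6
L_1(z) = (z + 1) / [6] = (1/6)z + 1/6
q(z) = 2·L_0 + (-7)·L_1
  2·L_0(z) = -(1/3)z + 5/3
  (-7)·L_1(z) = -(7/6)z - 7/6
Adding term by term: -(3/2)z + 1/2

q(z) = -(3/2)z + 1/2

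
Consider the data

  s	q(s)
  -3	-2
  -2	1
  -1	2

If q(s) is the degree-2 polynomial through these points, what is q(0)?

Using Newton's divided-difference form:
q[-3,-2] = (1 - (-2)) / (-2 - (-3)) = 3
q[-2,-1] = (2 - 1) / (-1 - (-2)) = 1
q[-3,-2,-1] = (1 - 3) / (-1 - (-3)) = -1
q(0) = -2 + 3·(3) + (-1)·(3)·(2) = 1

1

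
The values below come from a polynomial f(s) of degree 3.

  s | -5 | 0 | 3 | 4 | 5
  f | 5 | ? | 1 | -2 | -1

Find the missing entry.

The 4 known values determine f uniquely (degree ≤ 3).
Evaluate each Lagrange basis at s = 0:
L_0(0) = (-3)·(-4)·(-5)/[(-8)·(-9)·(-10)] = 1/12
L_1(0) = (5)·(-4)·(-5)/[(8)·(-1)·(-2)] = 25/4
L_2(0) = (5)·(-3)·(-5)/[(9)·(1)·(-1)] = -25/3
L_3(0) = (5)·(-3)·(-4)/[(10)·(2)·(1)] = 3
Sum: 5·(1/12) + 1·(25/4) + (-2)·(-25/3) + (-1)·(3) = 61/3

61/3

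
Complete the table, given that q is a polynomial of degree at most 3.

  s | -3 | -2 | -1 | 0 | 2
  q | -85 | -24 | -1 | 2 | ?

20

The 4 known values determine q uniquely (degree ≤ 3).
L_0(2) = (4)·(3)·(2)/[(-1)·(-2)·(-3)] = -4
L_1(2) = (5)·(3)·(2)/[(1)·(-1)·(-2)] = 15
L_2(2) = (5)·(4)·(2)/[(2)·(1)·(-1)] = -20
L_3(2) = (5)·(4)·(3)/[(3)·(2)·(1)] = 10
Sum: (-85)·(-4) + (-24)·(15) + (-1)·(-20) + 2·(10) = 20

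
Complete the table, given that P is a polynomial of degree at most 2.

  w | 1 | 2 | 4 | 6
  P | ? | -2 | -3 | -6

-9/4

The 3 known values determine P uniquely (degree ≤ 2).
L_0(1) = (-3)·(-5)/[(-2)·(-4)] = 15/8
L_1(1) = (-1)·(-5)/[(2)·(-2)] = -5/4
L_2(1) = (-1)·(-3)/[(4)·(2)] = 3/8
Sum: (-2)·(15/8) + (-3)·(-5/4) + (-6)·(3/8) = -9/4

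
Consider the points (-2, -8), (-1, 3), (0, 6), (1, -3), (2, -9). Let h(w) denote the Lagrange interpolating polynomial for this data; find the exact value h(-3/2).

-319/128

Evaluate each Lagrange basis at w = -3/2:
L_0(-3/2) = (-1/2)·(-3/2)·(-5/2)·(-7/2)/[(-1)·(-2)·(-3)·(-4)] = 35/128
L_1(-3/2) = (1/2)·(-3/2)·(-5/2)·(-7/2)/[(1)·(-1)·(-2)·(-3)] = 35/32
L_2(-3/2) = (1/2)·(-1/2)·(-5/2)·(-7/2)/[(2)·(1)·(-1)·(-2)] = -35/64
L_3(-3/2) = (1/2)·(-1/2)·(-3/2)·(-7/2)/[(3)·(2)·(1)·(-1)] = 7/32
L_4(-3/2) = (1/2)·(-1/2)·(-3/2)·(-5/2)/[(4)·(3)·(2)·(1)] = -5/128
Sum: (-8)·(35/128) + 3·(35/32) + 6·(-35/64) + (-3)·(7/32) + (-9)·(-5/128) = -319/128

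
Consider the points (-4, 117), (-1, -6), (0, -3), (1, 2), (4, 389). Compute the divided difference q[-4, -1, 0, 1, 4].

1

q[-4,-1] = (-6 - 117) / (-1 - (-4)) = -41
q[-1,0] = (-3 - (-6)) / (0 - (-1)) = 3
q[0,1] = (2 - (-3)) / (1 - 0) = 5
q[1,4] = (389 - 2) / (4 - 1) = 129
q[-4,-1,0] = (3 - (-41)) / (0 - (-4)) = 11
q[-1,0,1] = (5 - 3) / (1 - (-1)) = 1
q[0,1,4] = (129 - 5) / (4 - 0) = 31
q[-4,-1,0,1] = (1 - 11) / (1 - (-4)) = -2
q[-1,0,1,4] = (31 - 1) / (4 - (-1)) = 6
q[-4,-1,0,1,4] = (6 - (-2)) / (4 - (-4)) = 1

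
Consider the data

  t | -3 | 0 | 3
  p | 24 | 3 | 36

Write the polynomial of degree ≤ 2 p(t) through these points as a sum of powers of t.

Build the Lagrange basis polynomials:
L_0(t) = t(t - 3) / [18] = (1/18)t^2 - (1/6)t
L_1(t) = (t + 3)(t - 3) / [-9] = -(1/9)t^2 + 1
L_2(t) = (t + 3)t / [18] = (1/18)t^2 + (1/6)t
p(t) = 24·L_0 + 3·L_1 + 36·L_2
  24·L_0(t) = (4/3)t^2 - 4t
  3·L_1(t) = -(1/3)t^2 + 3
  36·L_2(t) = 2t^2 + 6t
Adding term by term: 3t^2 + 2t + 3

p(t) = 3t^2 + 2t + 3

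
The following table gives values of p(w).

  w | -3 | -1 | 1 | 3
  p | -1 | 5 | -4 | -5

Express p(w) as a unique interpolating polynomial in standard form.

p(w) = (23/48)w^3 - (7/16)w^2 - (239/48)w + 15/16

Newton's divided differences:
p[-3,-1] = (5 - (-1)) / (-1 - (-3)) = 3
p[-1,1] = (-4 - 5) / (1 - (-1)) = -9/2
p[1,3] = (-5 - (-4)) / (3 - 1) = -1/2
p[-3,-1,1] = (-9/2 - 3) / (1 - (-3)) = -15/8
p[-1,1,3] = (-1/2 - (-9/2)) / (3 - (-1)) = 1
p[-3,-1,1,3] = (1 - (-15/8)) / (3 - (-3)) = 23/48
p(w) = -1 + 3·(w + 3) + (-15/8)·(w + 3)(w + 1) + (23/48)·(w + 3)(w + 1)(w - 1)
Expanding: p(w) = (23/48)w^3 - (7/16)w^2 - (239/48)w + 15/16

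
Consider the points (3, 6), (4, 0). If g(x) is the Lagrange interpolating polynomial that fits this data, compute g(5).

L_0(5) = (1)/[(-1)] = -1
L_1(5) = (2)/[(1)] = 2
Sum: 6·(-1) + 0 = -6

-6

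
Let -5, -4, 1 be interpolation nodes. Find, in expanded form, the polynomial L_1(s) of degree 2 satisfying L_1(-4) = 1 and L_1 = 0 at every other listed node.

L_1(s) = -(1/5)s^2 - (4/5)s + 1

L_1(s) = (s + 5)(s - 1) / [(1)·(-5)]
       = (s^2 + 4s - 5) / (-5)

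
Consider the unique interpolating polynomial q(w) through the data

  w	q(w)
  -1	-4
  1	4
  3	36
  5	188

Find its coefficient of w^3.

L_0(w) = (w - 1)(w - 3)(w - 5) / [-48] = -(1/48)w^3 + (3/16)w^2 - (23/48)w + 5/16
L_1(w) = (w + 1)(w - 3)(w - 5) / [16] = (1/16)w^3 - (7/16)w^2 + (7/16)w + 15/16
L_2(w) = (w + 1)(w - 1)(w - 5) / [-16] = -(1/16)w^3 + (5/16)w^2 + (1/16)w - 5/16
L_3(w) = (w + 1)(w - 1)(w - 3) / [48] = (1/48)w^3 - (1/16)w^2 - (1/48)w + 1/16
q(w) = (-4)·L_0 + 4·L_1 + 36·L_2 + 188·L_3
Only the coefficient of w^3 is needed; take it from each L_i and combine:
(-4)·(-1/48) + 4·(1/16) + 36·(-1/16) + 188·(1/48) = 2

2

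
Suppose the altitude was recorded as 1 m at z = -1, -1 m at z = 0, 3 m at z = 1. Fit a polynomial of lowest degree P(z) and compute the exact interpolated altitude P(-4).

43

Using Newton's divided-difference form:
P[-1,0] = (-1 - 1) / (0 - (-1)) = -2
P[0,1] = (3 - (-1)) / (1 - 0) = 4
P[-1,0,1] = (4 - (-2)) / (1 - (-1)) = 3
P(-4) = 1 + (-2)·(-3) + 3·(-3)·(-4) = 43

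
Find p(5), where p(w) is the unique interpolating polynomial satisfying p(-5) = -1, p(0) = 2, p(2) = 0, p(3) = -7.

-555/14

Using Newton's divided-difference form:
p[-5,0] = (2 - (-1)) / (0 - (-5)) = 3/5
p[0,2] = (0 - 2) / (2 - 0) = -1
p[2,3] = (-7 - 0) / (3 - 2) = -7
p[-5,0,2] = (-1 - 3/5) / (2 - (-5)) = -8/35
p[0,2,3] = (-7 - (-1)) / (3 - 0) = -2
p[-5,0,2,3] = (-2 - (-8/35)) / (3 - (-5)) = -31/140
p(5) = -1 + (3/5)·(10) + (-8/35)·(10)·(5) + (-31/140)·(10)·(5)·(3) = -555/14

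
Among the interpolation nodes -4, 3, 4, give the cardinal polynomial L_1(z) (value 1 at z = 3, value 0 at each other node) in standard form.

L_1(z) = (z + 4)(z - 4) / [(7)·(-1)]
       = (z^2 - 16) / (-7)

L_1(z) = -(1/7)z^2 + 16/7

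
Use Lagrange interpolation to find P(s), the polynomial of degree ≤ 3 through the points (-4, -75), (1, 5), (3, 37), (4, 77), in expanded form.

Build the Lagrange basis polynomials:
L_0(s) = (s - 1)(s - 3)(s - 4) / [-280] = -(1/280)s^3 + (1/35)s^2 - (19/280)s + 3/70
L_1(s) = (s + 4)(s - 3)(s - 4) / [30] = (1/30)s^3 - (1/10)s^2 - (8/15)s + 8/5
L_2(s) = (s + 4)(s - 1)(s - 4) / [-14] = -(1/14)s^3 + (1/14)s^2 + (8/7)s - 8/7
L_3(s) = (s + 4)(s - 1)(s - 3) / [24] = (1/24)s^3 - (13/24)s + 1/2
P(s) = (-75)·L_0 + 5·L_1 + 37·L_2 + 77·L_3
  (-75)·L_0(s) = (15/56)s^3 - (15/7)s^2 + (285/56)s - 45/14
  5·L_1(s) = (1/6)s^3 - (1/2)s^2 - (8/3)s + 8
  37·L_2(s) = -(37/14)s^3 + (37/14)s^2 + (296/7)s - 296/7
  77·L_3(s) = (77/24)s^3 - (1001/24)s + 77/2
Adding term by term: s^3 + 3s + 1

P(s) = s^3 + 3s + 1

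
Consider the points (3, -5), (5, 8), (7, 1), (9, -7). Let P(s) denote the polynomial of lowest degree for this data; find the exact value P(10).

Evaluate each Lagrange basis at s = 10:
L_0(10) = (5)·(3)·(1)/[(-2)·(-4)·(-6)] = -5/16
L_1(10) = (7)·(3)·(1)/[(2)·(-2)·(-4)] = 21/16
L_2(10) = (7)·(5)·(1)/[(4)·(2)·(-2)] = -35/16
L_3(10) = (7)·(5)·(3)/[(6)·(4)·(2)] = 35/16
Sum: (-5)·(-5/16) + 8·(21/16) + 1·(-35/16) + (-7)·(35/16) = -87/16

-87/16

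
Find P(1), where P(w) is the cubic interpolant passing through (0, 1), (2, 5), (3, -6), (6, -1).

59/6

L_0(1) = (-1)·(-2)·(-5)/[(-2)·(-3)·(-6)] = 5/18
L_1(1) = (1)·(-2)·(-5)/[(2)·(-1)·(-4)] = 5/4
L_2(1) = (1)·(-1)·(-5)/[(3)·(1)·(-3)] = -5/9
L_3(1) = (1)·(-1)·(-2)/[(6)·(4)·(3)] = 1/36
Sum: 1·(5/18) + 5·(5/4) + (-6)·(-5/9) + (-1)·(1/36) = 59/6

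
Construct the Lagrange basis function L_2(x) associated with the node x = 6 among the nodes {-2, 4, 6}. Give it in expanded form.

L_2(x) = (x + 2)(x - 4) / [(8)·(2)]
       = (x^2 - 2x - 8) / (16)

L_2(x) = (1/16)x^2 - (1/8)x - 1/2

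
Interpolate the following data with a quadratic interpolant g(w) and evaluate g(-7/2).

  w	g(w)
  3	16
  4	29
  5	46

Using Newton's divided-difference form:
g[3,4] = (29 - 16) / (4 - 3) = 13
g[4,5] = (46 - 29) / (5 - 4) = 17
g[3,4,5] = (17 - 13) / (5 - 3) = 2
g(-7/2) = 16 + 13·(-13/2) + 2·(-13/2)·(-15/2) = 29

29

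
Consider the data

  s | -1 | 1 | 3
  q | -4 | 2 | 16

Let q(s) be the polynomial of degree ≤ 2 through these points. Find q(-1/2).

L_0(-1/2) = (-3/2)·(-7/2)/[(-2)·(-4)] = 21/32
L_1(-1/2) = (1/2)·(-7/2)/[(2)·(-2)] = 7/16
L_2(-1/2) = (1/2)·(-3/2)/[(4)·(2)] = -3/32
Sum: (-4)·(21/32) + 2·(7/16) + 16·(-3/32) = -13/4

-13/4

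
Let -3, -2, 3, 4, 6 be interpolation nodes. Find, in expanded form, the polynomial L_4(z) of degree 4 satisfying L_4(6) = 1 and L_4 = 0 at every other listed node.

L_4(z) = (1/432)z^4 - (1/216)z^3 - (17/432)z^2 + (1/24)z + 1/6

L_4(z) = (z + 3)(z + 2)(z - 3)(z - 4) / [(9)·(8)·(3)·(2)]
       = (z^4 - 2z^3 - 17z^2 + 18z + 72) / (432)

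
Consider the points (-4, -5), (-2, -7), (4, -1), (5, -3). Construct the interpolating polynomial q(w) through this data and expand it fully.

q(w) = -(19/252)w^3 + (25/252)w^2 + (215/126)w - 289/63

Build the Lagrange basis polynomials:
L_0(w) = (w + 2)(w - 4)(w - 5) / [-144] = -(1/144)w^3 + (7/144)w^2 - (1/72)w - 5/18
L_1(w) = (w + 4)(w - 4)(w - 5) / [84] = (1/84)w^3 - (5/84)w^2 - (4/21)w + 20/21
L_2(w) = (w + 4)(w + 2)(w - 5) / [-48] = -(1/48)w^3 - (1/48)w^2 + (11/24)w + 5/6
L_3(w) = (w + 4)(w + 2)(w - 4) / [63] = (1/63)w^3 + (2/63)w^2 - (16/63)w - 32/63
q(w) = (-5)·L_0 + (-7)·L_1 + (-1)·L_2 + (-3)·L_3
  (-5)·L_0(w) = (5/144)w^3 - (35/144)w^2 + (5/72)w + 25/18
  (-7)·L_1(w) = -(1/12)w^3 + (5/12)w^2 + (4/3)w - 20/3
  (-1)·L_2(w) = (1/48)w^3 + (1/48)w^2 - (11/24)w - 5/6
  (-3)·L_3(w) = -(1/21)w^3 - (2/21)w^2 + (16/21)w + 32/21
Adding term by term: -(19/252)w^3 + (25/252)w^2 + (215/126)w - 289/63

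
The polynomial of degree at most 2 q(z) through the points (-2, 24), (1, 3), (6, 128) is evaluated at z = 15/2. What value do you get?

Evaluate each Lagrange basis at z = 15/2:
L_0(15/2) = (13/2)·(3/2)/[(-3)·(-8)] = 13/32
L_1(15/2) = (19/2)·(3/2)/[(3)·(-5)] = -19/20
L_2(15/2) = (19/2)·(13/2)/[(8)·(5)] = 247/160
Sum: 24·(13/32) + 3·(-19/20) + 128·(247/160) = 409/2

409/2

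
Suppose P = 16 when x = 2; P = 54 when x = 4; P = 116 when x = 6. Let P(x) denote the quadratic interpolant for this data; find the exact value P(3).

32

Evaluate each Lagrange basis at x = 3:
L_0(3) = (-1)·(-3)/[(-2)·(-4)] = 3/8
L_1(3) = (1)·(-3)/[(2)·(-2)] = 3/4
L_2(3) = (1)·(-1)/[(4)·(2)] = -1/8
Sum: 16·(3/8) + 54·(3/4) + 116·(-1/8) = 32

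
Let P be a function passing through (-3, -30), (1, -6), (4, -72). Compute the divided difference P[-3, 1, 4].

P[-3,1] = (-6 - (-30)) / (1 - (-3)) = 6
P[1,4] = (-72 - (-6)) / (4 - 1) = -22
P[-3,1,4] = (-22 - 6) / (4 - (-3)) = -4

-4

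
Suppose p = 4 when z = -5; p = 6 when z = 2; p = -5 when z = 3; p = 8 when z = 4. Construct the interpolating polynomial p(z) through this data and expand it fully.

L_0(z) = (z - 2)(z - 3)(z - 4) / [-504] = -(1/504)z^3 + (1/56)z^2 - (13/252)z + 1/21
L_1(z) = (z + 5)(z - 3)(z - 4) / [14] = (1/14)z^3 - (1/7)z^2 - (23/14)z + 30/7
L_2(z) = (z + 5)(z - 2)(z - 4) / [-8] = -(1/8)z^3 + (1/8)z^2 + (11/4)z - 5
L_3(z) = (z + 5)(z - 2)(z - 3) / [18] = (1/18)z^3 - (19/18)z + 5/3
p(z) = 4·L_0 + 6·L_1 + (-5)·L_2 + 8·L_3
  4·L_0(z) = -(1/126)z^3 + (1/14)z^2 - (13/63)z + 4/21
  6·L_1(z) = (3/7)z^3 - (6/7)z^2 - (69/7)z + 180/7
  (-5)·L_2(z) = (5/8)z^3 - (5/8)z^2 - (55/4)z + 25
  8·L_3(z) = (4/9)z^3 - (76/9)z + 40/3
Adding term by term: (751/504)z^3 - (79/56)z^2 - (8129/252)z + 1349/21

p(z) = (751/504)z^3 - (79/56)z^2 - (8129/252)z + 1349/21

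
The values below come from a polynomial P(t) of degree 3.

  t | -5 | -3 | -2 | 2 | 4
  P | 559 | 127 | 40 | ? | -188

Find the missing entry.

The 4 known values determine P uniquely (degree ≤ 3).
Evaluate each Lagrange basis at t = 2:
L_0(2) = (5)·(4)·(-2)/[(-2)·(-3)·(-9)] = 20/27
L_1(2) = (7)·(4)·(-2)/[(2)·(-1)·(-7)] = -4
L_2(2) = (7)·(5)·(-2)/[(3)·(1)·(-6)] = 35/9
L_3(2) = (7)·(5)·(4)/[(9)·(7)·(6)] = 10/27
Sum: 559·(20/27) + 127·(-4) + 40·(35/9) + (-188)·(10/27) = -8

-8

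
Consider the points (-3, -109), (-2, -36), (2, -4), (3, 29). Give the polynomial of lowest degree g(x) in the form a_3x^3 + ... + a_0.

L_0(x) = (x + 2)(x - 2)(x - 3) / [-30] = -(1/30)x^3 + (1/10)x^2 + (2/15)x - 2/5
L_1(x) = (x + 3)(x - 2)(x - 3) / [20] = (1/20)x^3 - (1/10)x^2 - (9/20)x + 9/10
L_2(x) = (x + 3)(x + 2)(x - 3) / [-20] = -(1/20)x^3 - (1/10)x^2 + (9/20)x + 9/10
L_3(x) = (x + 3)(x + 2)(x - 2) / [30] = (1/30)x^3 + (1/10)x^2 - (2/15)x - 2/5
g(x) = (-109)·L_0 + (-36)·L_1 + (-4)·L_2 + 29·L_3
  (-109)·L_0(x) = (109/30)x^3 - (109/10)x^2 - (218/15)x + 218/5
  (-36)·L_1(x) = -(9/5)x^3 + (18/5)x^2 + (81/5)x - 162/5
  (-4)·L_2(x) = (1/5)x^3 + (2/5)x^2 - (9/5)x - 18/5
  29·L_3(x) = (29/30)x^3 + (29/10)x^2 - (58/15)x - 58/5
Adding term by term: 3x^3 - 4x^2 - 4x - 4

g(x) = 3x^3 - 4x^2 - 4x - 4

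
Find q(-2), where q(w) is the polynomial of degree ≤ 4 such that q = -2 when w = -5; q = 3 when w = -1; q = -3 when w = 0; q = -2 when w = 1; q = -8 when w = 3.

125/8

L_0(-2) = (-1)·(-2)·(-3)·(-5)/[(-4)·(-5)·(-6)·(-8)] = 1/32
L_1(-2) = (3)·(-2)·(-3)·(-5)/[(4)·(-1)·(-2)·(-4)] = 45/16
L_2(-2) = (3)·(-1)·(-3)·(-5)/[(5)·(1)·(-1)·(-3)] = -3
L_3(-2) = (3)·(-1)·(-2)·(-5)/[(6)·(2)·(1)·(-2)] = 5/4
L_4(-2) = (3)·(-1)·(-2)·(-3)/[(8)·(4)·(3)·(2)] = -3/32
Sum: (-2)·(1/32) + 3·(45/16) + (-3)·(-3) + (-2)·(5/4) + (-8)·(-3/32) = 125/8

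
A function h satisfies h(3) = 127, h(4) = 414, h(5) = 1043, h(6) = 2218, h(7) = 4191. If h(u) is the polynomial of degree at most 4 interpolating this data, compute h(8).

7262

Using Newton's divided-difference form:
h[3,4] = (414 - 127) / (4 - 3) = 287
h[4,5] = (1043 - 414) / (5 - 4) = 629
h[5,6] = (2218 - 1043) / (6 - 5) = 1175
h[6,7] = (4191 - 2218) / (7 - 6) = 1973
h[3,4,5] = (629 - 287) / (5 - 3) = 171
h[4,5,6] = (1175 - 629) / (6 - 4) = 273
h[5,6,7] = (1973 - 1175) / (7 - 5) = 399
h[3,4,5,6] = (273 - 171) / (6 - 3) = 34
h[4,5,6,7] = (399 - 273) / (7 - 4) = 42
h[3,4,5,6,7] = (42 - 34) / (7 - 3) = 2
h(8) = 127 + 287·(5) + 171·(5)·(4) + 34·(5)·(4)·(3) + 2·(5)·(4)·(3)·(2) = 7262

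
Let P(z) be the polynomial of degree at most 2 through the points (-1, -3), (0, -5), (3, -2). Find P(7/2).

-3/16

Evaluate each Lagrange basis at z = 7/2:
L_0(7/2) = (7/2)·(1/2)/[(-1)·(-4)] = 7/16
L_1(7/2) = (9/2)·(1/2)/[(1)·(-3)] = -3/4
L_2(7/2) = (9/2)·(7/2)/[(4)·(3)] = 21/16
Sum: (-3)·(7/16) + (-5)·(-3/4) + (-2)·(21/16) = -3/16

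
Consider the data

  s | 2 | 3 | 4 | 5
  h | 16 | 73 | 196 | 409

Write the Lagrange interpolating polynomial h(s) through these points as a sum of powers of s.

Build the Lagrange basis polynomials:
L_0(s) = (s - 3)(s - 4)(s - 5) / [-6] = -(1/6)s^3 + 2s^2 - (47/6)s + 10
L_1(s) = (s - 2)(s - 4)(s - 5) / [2] = (1/2)s^3 - (11/2)s^2 + 19s - 20
L_2(s) = (s - 2)(s - 3)(s - 5) / [-2] = -(1/2)s^3 + 5s^2 - (31/2)s + 15
L_3(s) = (s - 2)(s - 3)(s - 4) / [6] = (1/6)s^3 - (3/2)s^2 + (13/3)s - 4
h(s) = 16·L_0 + 73·L_1 + 196·L_2 + 409·L_3
  16·L_0(s) = -(8/3)s^3 + 32s^2 - (376/3)s + 160
  73·L_1(s) = (73/2)s^3 - (803/2)s^2 + 1387s - 1460
  196·L_2(s) = -98s^3 + 980s^2 - 3038s + 2940
  409·L_3(s) = (409/6)s^3 - (1227/2)s^2 + (5317/3)s - 1636
Adding term by term: 4s^3 - 3s^2 - 4s + 4

h(s) = 4s^3 - 3s^2 - 4s + 4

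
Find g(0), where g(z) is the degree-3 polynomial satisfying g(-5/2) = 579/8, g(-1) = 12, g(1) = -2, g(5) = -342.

Evaluate each Lagrange basis at z = 0:
L_0(0) = (1)·(-1)·(-5)/[(-3/2)·(-7/2)·(-15/2)] = -8/63
L_1(0) = (5/2)·(-1)·(-5)/[(3/2)·(-2)·(-6)] = 25/36
L_2(0) = (5/2)·(1)·(-5)/[(7/2)·(2)·(-4)] = 25/56
L_3(0) = (5/2)·(1)·(-1)/[(15/2)·(6)·(4)] = -1/72
Sum: 579/8·(-8/63) + 12·(25/36) + (-2)·(25/56) + (-342)·(-1/72) = 3

3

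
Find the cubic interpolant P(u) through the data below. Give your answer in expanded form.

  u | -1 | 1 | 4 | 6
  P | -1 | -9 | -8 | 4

Newton's divided differences:
P[-1,1] = (-9 - (-1)) / (1 - (-1)) = -4
P[1,4] = (-8 - (-9)) / (4 - 1) = 1/3
P[4,6] = (4 - (-8)) / (6 - 4) = 6
P[-1,1,4] = (1/3 - (-4)) / (4 - (-1)) = 13/15
P[1,4,6] = (6 - 1/3) / (6 - 1) = 17/15
P[-1,1,4,6] = (17/15 - 13/15) / (6 - (-1)) = 4/105
P(u) = -1 + (-4)·(u + 1) + (13/15)·(u + 1)(u - 1) + (4/105)·(u + 1)(u - 1)(u - 4)
Expanding: P(u) = (4/105)u^3 + (5/7)u^2 - (424/105)u - 40/7

P(u) = (4/105)u^3 + (5/7)u^2 - (424/105)u - 40/7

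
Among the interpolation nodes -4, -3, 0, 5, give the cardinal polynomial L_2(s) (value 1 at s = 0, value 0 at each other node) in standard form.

L_2(s) = (s + 4)(s + 3)(s - 5) / [(4)·(3)·(-5)]
       = (s^3 + 2s^2 - 23s - 60) / (-60)

L_2(s) = -(1/60)s^3 - (1/30)s^2 + (23/60)s + 1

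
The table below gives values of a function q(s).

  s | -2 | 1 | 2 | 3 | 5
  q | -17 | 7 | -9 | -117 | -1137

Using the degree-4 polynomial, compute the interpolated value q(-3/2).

L_0(-3/2) = (-5/2)·(-7/2)·(-9/2)·(-13/2)/[(-3)·(-4)·(-5)·(-7)] = 39/64
L_1(-3/2) = (1/2)·(-7/2)·(-9/2)·(-13/2)/[(3)·(-1)·(-2)·(-4)] = 273/128
L_2(-3/2) = (1/2)·(-5/2)·(-9/2)·(-13/2)/[(4)·(1)·(-1)·(-3)] = -195/64
L_3(-3/2) = (1/2)·(-5/2)·(-7/2)·(-13/2)/[(5)·(2)·(1)·(-2)] = 91/64
L_4(-3/2) = (1/2)·(-5/2)·(-7/2)·(-9/2)/[(7)·(4)·(3)·(2)] = -15/128
Sum: (-17)·(39/64) + 7·(273/128) + (-9)·(-195/64) + (-117)·(91/64) + (-1137)·(-15/128) = -9/8

-9/8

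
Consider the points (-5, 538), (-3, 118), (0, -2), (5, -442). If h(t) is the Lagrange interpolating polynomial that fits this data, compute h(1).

-2

Evaluate each Lagrange basis at t = 1:
L_0(1) = (4)·(1)·(-4)/[(-2)·(-5)·(-10)] = 4/25
L_1(1) = (6)·(1)·(-4)/[(2)·(-3)·(-8)] = -1/2
L_2(1) = (6)·(4)·(-4)/[(5)·(3)·(-5)] = 32/25
L_3(1) = (6)·(4)·(1)/[(10)·(8)·(5)] = 3/50
Sum: 538·(4/25) + 118·(-1/2) + (-2)·(32/25) + (-442)·(3/50) = -2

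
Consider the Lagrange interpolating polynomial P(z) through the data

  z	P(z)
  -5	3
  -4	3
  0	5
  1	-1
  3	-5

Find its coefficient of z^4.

8/105

The leading coefficient equals the top divided difference P[-5,-4,0,1,3].
P[-5,-4] = (3 - 3) / (-4 - (-5)) = 0
P[-4,0] = (5 - 3) / (0 - (-4)) = 1/2
P[0,1] = (-1 - 5) / (1 - 0) = -6
P[1,3] = (-5 - (-1)) / (3 - 1) = -2
P[-5,-4,0] = (1/2 - 0) / (0 - (-5)) = 1/10
P[-4,0,1] = (-6 - 1/2) / (1 - (-4)) = -13/10
P[0,1,3] = (-2 - (-6)) / (3 - 0) = 4/3
P[-5,-4,0,1] = (-13/10 - 1/10) / (1 - (-5)) = -7/30
P[-4,0,1,3] = (4/3 - (-13/10)) / (3 - (-4)) = 79/210
P[-5,-4,0,1,3] = (79/210 - (-7/30)) / (3 - (-5)) = 8/105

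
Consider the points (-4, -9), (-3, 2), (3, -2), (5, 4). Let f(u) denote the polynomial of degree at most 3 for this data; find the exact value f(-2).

263/36

L_0(-2) = (1)·(-5)·(-7)/[(-1)·(-7)·(-9)] = -5/9
L_1(-2) = (2)·(-5)·(-7)/[(1)·(-6)·(-8)] = 35/24
L_2(-2) = (2)·(1)·(-7)/[(7)·(6)·(-2)] = 1/6
L_3(-2) = (2)·(1)·(-5)/[(9)·(8)·(2)] = -5/72
Sum: (-9)·(-5/9) + 2·(35/24) + (-2)·(1/6) + 4·(-5/72) = 263/36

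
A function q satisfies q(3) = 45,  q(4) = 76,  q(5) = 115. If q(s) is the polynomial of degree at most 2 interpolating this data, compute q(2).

22

L_0(2) = (-2)·(-3)/[(-1)·(-2)] = 3
L_1(2) = (-1)·(-3)/[(1)·(-1)] = -3
L_2(2) = (-1)·(-2)/[(2)·(1)] = 1
Sum: 45·(3) + 76·(-3) + 115·(1) = 22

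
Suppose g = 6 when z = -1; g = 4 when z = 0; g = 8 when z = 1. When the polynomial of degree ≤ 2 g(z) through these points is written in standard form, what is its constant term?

Build the Lagrange basis polynomials:
L_0(z) = z(z - 1) / [2] = (1/2)z^2 - (1/2)z
L_1(z) = (z + 1)(z - 1) / [-1] = -z^2 + 1
L_2(z) = (z + 1)z / [2] = (1/2)z^2 + (1/2)z
g(z) = 6·L_0 + 4·L_1 + 8·L_2
Only the constant term is needed; take it from each L_i and combine:
6·(0) + 4·(1) + 8·(0) = 4

4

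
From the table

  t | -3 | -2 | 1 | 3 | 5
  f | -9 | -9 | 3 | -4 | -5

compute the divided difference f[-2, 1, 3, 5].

f[-2,1] = (3 - (-9)) / (1 - (-2)) = 4
f[1,3] = (-4 - 3) / (3 - 1) = -7/2
f[3,5] = (-5 - (-4)) / (5 - 3) = -1/2
f[-2,1,3] = (-7/2 - 4) / (3 - (-2)) = -3/2
f[1,3,5] = (-1/2 - (-7/2)) / (5 - 1) = 3/4
f[-2,1,3,5] = (3/4 - (-3/2)) / (5 - (-2)) = 9/28

9/28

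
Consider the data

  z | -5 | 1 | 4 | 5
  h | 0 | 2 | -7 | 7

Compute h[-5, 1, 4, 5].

h[-5,1] = (2 - 0) / (1 - (-5)) = 1/3
h[1,4] = (-7 - 2) / (4 - 1) = -3
h[4,5] = (7 - (-7)) / (5 - 4) = 14
h[-5,1,4] = (-3 - 1/3) / (4 - (-5)) = -10/27
h[1,4,5] = (14 - (-3)) / (5 - 1) = 17/4
h[-5,1,4,5] = (17/4 - (-10/27)) / (5 - (-5)) = 499/1080

499/1080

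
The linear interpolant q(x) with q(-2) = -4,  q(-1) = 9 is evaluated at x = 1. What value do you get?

L_0(1) = (2)/[(-1)] = -2
L_1(1) = (3)/[(1)] = 3
Sum: (-4)·(-2) + 9·(3) = 35

35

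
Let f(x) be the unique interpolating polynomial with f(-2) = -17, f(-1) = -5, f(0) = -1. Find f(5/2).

-26

Evaluate each Lagrange basis at x = 5/2:
L_0(5/2) = (7/2)·(5/2)/[(-1)·(-2)] = 35/8
L_1(5/2) = (9/2)·(5/2)/[(1)·(-1)] = -45/4
L_2(5/2) = (9/2)·(7/2)/[(2)·(1)] = 63/8
Sum: (-17)·(35/8) + (-5)·(-45/4) + (-1)·(63/8) = -26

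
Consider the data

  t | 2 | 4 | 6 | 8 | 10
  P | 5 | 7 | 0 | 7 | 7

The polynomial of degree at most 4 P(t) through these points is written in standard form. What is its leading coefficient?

-11/96

The leading coefficient equals the top divided difference P[2,4,6,8,10].
P[2,4] = (7 - 5) / (4 - 2) = 1
P[4,6] = (0 - 7) / (6 - 4) = -7/2
P[6,8] = (7 - 0) / (8 - 6) = 7/2
P[8,10] = (7 - 7) / (10 - 8) = 0
P[2,4,6] = (-7/2 - 1) / (6 - 2) = -9/8
P[4,6,8] = (7/2 - (-7/2)) / (8 - 4) = 7/4
P[6,8,10] = (0 - 7/2) / (10 - 6) = -7/8
P[2,4,6,8] = (7/4 - (-9/8)) / (8 - 2) = 23/48
P[4,6,8,10] = (-7/8 - 7/4) / (10 - 4) = -7/16
P[2,4,6,8,10] = (-7/16 - 23/48) / (10 - 2) = -11/96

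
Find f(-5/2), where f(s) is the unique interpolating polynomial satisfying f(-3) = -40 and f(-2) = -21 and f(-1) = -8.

-119/4

L_0(-5/2) = (-1/2)·(-3/2)/[(-1)·(-2)] = 3/8
L_1(-5/2) = (1/2)·(-3/2)/[(1)·(-1)] = 3/4
L_2(-5/2) = (1/2)·(-1/2)/[(2)·(1)] = -1/8
Sum: (-40)·(3/8) + (-21)·(3/4) + (-8)·(-1/8) = -119/4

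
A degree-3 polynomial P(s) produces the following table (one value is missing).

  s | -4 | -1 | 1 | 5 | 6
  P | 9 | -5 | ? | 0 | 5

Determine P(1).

-514/63

The 4 known values determine P uniquely (degree ≤ 3).
Evaluate each Lagrange basis at s = 1:
L_0(1) = (2)·(-4)·(-5)/[(-3)·(-9)·(-10)] = -4/27
L_1(1) = (5)·(-4)·(-5)/[(3)·(-6)·(-7)] = 50/63
L_2(1) = (5)·(2)·(-5)/[(9)·(6)·(-1)] = 25/27
L_3(1) = (5)·(2)·(-4)/[(10)·(7)·(1)] = -4/7
Sum: 9·(-4/27) + (-5)·(50/63) + 0 + 5·(-4/7) = -514/63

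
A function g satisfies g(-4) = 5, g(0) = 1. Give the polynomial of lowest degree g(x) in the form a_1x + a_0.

g(x) = -x + 1

L_0(x) = x / [-4] = -(1/4)x
L_1(x) = (x + 4) / [4] = (1/4)x + 1
g(x) = 5·L_0 + 1·L_1
  5·L_0(x) = -(5/4)x
  1·L_1(x) = (1/4)x + 1
Adding term by term: -x + 1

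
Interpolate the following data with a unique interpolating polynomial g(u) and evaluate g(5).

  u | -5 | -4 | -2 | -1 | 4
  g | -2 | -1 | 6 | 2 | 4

311/4

L_0(5) = (9)·(7)·(6)·(1)/[(-1)·(-3)·(-4)·(-9)] = 7/2
L_1(5) = (10)·(7)·(6)·(1)/[(1)·(-2)·(-3)·(-8)] = -35/4
L_2(5) = (10)·(9)·(6)·(1)/[(3)·(2)·(-1)·(-6)] = 15
L_3(5) = (10)·(9)·(7)·(1)/[(4)·(3)·(1)·(-5)] = -21/2
L_4(5) = (10)·(9)·(7)·(6)/[(9)·(8)·(6)·(5)] = 7/4
Sum: (-2)·(7/2) + (-1)·(-35/4) + 6·(15) + 2·(-21/2) + 4·(7/4) = 311/4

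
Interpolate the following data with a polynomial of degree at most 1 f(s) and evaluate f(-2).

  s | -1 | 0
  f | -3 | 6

-12

Evaluate each Lagrange basis at s = -2:
L_0(-2) = (-2)/[(-1)] = 2
L_1(-2) = (-1)/[(1)] = -1
Sum: (-3)·(2) + 6·(-1) = -12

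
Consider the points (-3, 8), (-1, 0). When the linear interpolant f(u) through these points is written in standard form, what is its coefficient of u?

-4

The leading coefficient equals the top divided difference f[-3,-1].
f[-3,-1] = (0 - 8) / (-1 - (-3)) = -4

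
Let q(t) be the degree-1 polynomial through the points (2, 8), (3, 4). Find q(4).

Evaluate each Lagrange basis at t = 4:
L_0(4) = (1)/[(-1)] = -1
L_1(4) = (2)/[(1)] = 2
Sum: 8·(-1) + 4·(2) = 0

0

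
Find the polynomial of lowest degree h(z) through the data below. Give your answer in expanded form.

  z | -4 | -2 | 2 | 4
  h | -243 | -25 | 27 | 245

Build the Lagrange basis polynomials:
L_0(z) = (z + 2)(z - 2)(z - 4) / [-96] = -(1/96)z^3 + (1/24)z^2 + (1/24)z - 1/6
L_1(z) = (z + 4)(z - 2)(z - 4) / [48] = (1/48)z^3 - (1/24)z^2 - (1/3)z + 2/3
L_2(z) = (z + 4)(z + 2)(z - 4) / [-48] = -(1/48)z^3 - (1/24)z^2 + (1/3)z + 2/3
L_3(z) = (z + 4)(z + 2)(z - 2) / [96] = (1/96)z^3 + (1/24)z^2 - (1/24)z - 1/6
h(z) = (-243)·L_0 + (-25)·L_1 + 27·L_2 + 245·L_3
  (-243)·L_0(z) = (81/32)z^3 - (81/8)z^2 - (81/8)z + 81/2
  (-25)·L_1(z) = -(25/48)z^3 + (25/24)z^2 + (25/3)z - 50/3
  27·L_2(z) = -(9/16)z^3 - (9/8)z^2 + 9z + 18
  245·L_3(z) = (245/96)z^3 + (245/24)z^2 - (245/24)z - 245/6
Adding term by term: 4z^3 - 3z + 1

h(z) = 4z^3 - 3z + 1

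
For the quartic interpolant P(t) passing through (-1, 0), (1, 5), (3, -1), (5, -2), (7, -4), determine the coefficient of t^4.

-11/192

L_0(t) = (t - 1)(t - 3)(t - 5)(t - 7) / [384] = (1/384)t^4 - (1/24)t^3 + (43/192)t^2 - (11/24)t + 35/128
L_1(t) = (t + 1)(t - 3)(t - 5)(t - 7) / [-96] = -(1/96)t^4 + (7/48)t^3 - (7/12)t^2 + (17/48)t + 35/32
L_2(t) = (t + 1)(t - 1)(t - 5)(t - 7) / [64] = (1/64)t^4 - (3/16)t^3 + (17/32)t^2 + (3/16)t - 35/64
L_3(t) = (t + 1)(t - 1)(t - 3)(t - 7) / [-96] = -(1/96)t^4 + (5/48)t^3 - (5/24)t^2 - (5/48)t + 7/32
L_4(t) = (t + 1)(t - 1)(t - 3)(t - 5) / [384] = (1/384)t^4 - (1/48)t^3 + (7/192)t^2 + (1/48)t - 5/128
P(t) = 0·L_0 + 5·L_1 + (-1)·L_2 + (-2)·L_3 + (-4)·L_4
Only the coefficient of t^4 is needed; take it from each L_i and combine:
0·(1/384) + 5·(-1/96) + (-1)·(1/64) + (-2)·(-1/96) + (-4)·(1/384) = -11/192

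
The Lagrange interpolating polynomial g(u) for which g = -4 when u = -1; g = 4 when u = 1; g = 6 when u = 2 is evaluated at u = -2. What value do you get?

-10

L_0(-2) = (-3)·(-4)/[(-2)·(-3)] = 2
L_1(-2) = (-1)·(-4)/[(2)·(-1)] = -2
L_2(-2) = (-1)·(-3)/[(3)·(1)] = 1
Sum: (-4)·(2) + 4·(-2) + 6·(1) = -10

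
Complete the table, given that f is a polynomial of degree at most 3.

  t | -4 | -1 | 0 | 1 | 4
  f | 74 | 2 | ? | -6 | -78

The 4 known values determine f uniquely (degree ≤ 3).
L_0(0) = (1)·(-1)·(-4)/[(-3)·(-5)·(-8)] = -1/30
L_1(0) = (4)·(-1)·(-4)/[(3)·(-2)·(-5)] = 8/15
L_2(0) = (4)·(1)·(-4)/[(5)·(2)·(-3)] = 8/15
L_3(0) = (4)·(1)·(-1)/[(8)·(5)·(3)] = -1/30
Sum: 74·(-1/30) + 2·(8/15) + (-6)·(8/15) + (-78)·(-1/30) = -2

-2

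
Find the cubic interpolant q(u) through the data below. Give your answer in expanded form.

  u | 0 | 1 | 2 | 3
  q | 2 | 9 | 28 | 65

q(u) = u^3 + 3u^2 + 3u + 2

L_0(u) = (u - 1)(u - 2)(u - 3) / [-6] = -(1/6)u^3 + u^2 - (11/6)u + 1
L_1(u) = u(u - 2)(u - 3) / [2] = (1/2)u^3 - (5/2)u^2 + 3u
L_2(u) = u(u - 1)(u - 3) / [-2] = -(1/2)u^3 + 2u^2 - (3/2)u
L_3(u) = u(u - 1)(u - 2) / [6] = (1/6)u^3 - (1/2)u^2 + (1/3)u
q(u) = 2·L_0 + 9·L_1 + 28·L_2 + 65·L_3
  2·L_0(u) = -(1/3)u^3 + 2u^2 - (11/3)u + 2
  9·L_1(u) = (9/2)u^3 - (45/2)u^2 + 27u
  28·L_2(u) = -14u^3 + 56u^2 - 42u
  65·L_3(u) = (65/6)u^3 - (65/2)u^2 + (65/3)u
Adding term by term: u^3 + 3u^2 + 3u + 2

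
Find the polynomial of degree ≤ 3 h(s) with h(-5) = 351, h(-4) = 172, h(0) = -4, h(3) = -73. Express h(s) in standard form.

h(s) = -3s^3 + 4s - 4

Build the Lagrange basis polynomials:
L_0(s) = (s + 4)s(s - 3) / [-40] = -(1/40)s^3 - (1/40)s^2 + (3/10)s
L_1(s) = (s + 5)s(s - 3) / [28] = (1/28)s^3 + (1/14)s^2 - (15/28)s
L_2(s) = (s + 5)(s + 4)(s - 3) / [-60] = -(1/60)s^3 - (1/10)s^2 + (7/60)s + 1
L_3(s) = (s + 5)(s + 4)s / [168] = (1/168)s^3 + (3/56)s^2 + (5/42)s
h(s) = 351·L_0 + 172·L_1 + (-4)·L_2 + (-73)·L_3
  351·L_0(s) = -(351/40)s^3 - (351/40)s^2 + (1053/10)s
  172·L_1(s) = (43/7)s^3 + (86/7)s^2 - (645/7)s
  (-4)·L_2(s) = (1/15)s^3 + (2/5)s^2 - (7/15)s - 4
  (-73)·L_3(s) = -(73/168)s^3 - (219/56)s^2 - (365/42)s
Adding term by term: -3s^3 + 4s - 4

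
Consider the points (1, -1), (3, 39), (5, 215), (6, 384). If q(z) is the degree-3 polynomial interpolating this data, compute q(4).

104

Evaluate each Lagrange basis at z = 4:
L_0(4) = (1)·(-1)·(-2)/[(-2)·(-4)·(-5)] = -1/20
L_1(4) = (3)·(-1)·(-2)/[(2)·(-2)·(-3)] = 1/2
L_2(4) = (3)·(1)·(-2)/[(4)·(2)·(-1)] = 3/4
L_3(4) = (3)·(1)·(-1)/[(5)·(3)·(1)] = -1/5
Sum: (-1)·(-1/20) + 39·(1/2) + 215·(3/4) + 384·(-1/5) = 104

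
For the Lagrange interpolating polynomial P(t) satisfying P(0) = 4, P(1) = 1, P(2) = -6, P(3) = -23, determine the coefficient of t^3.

L_0(t) = (t - 1)(t - 2)(t - 3) / [-6] = -(1/6)t^3 + t^2 - (11/6)t + 1
L_1(t) = t(t - 2)(t - 3) / [2] = (1/2)t^3 - (5/2)t^2 + 3t
L_2(t) = t(t - 1)(t - 3) / [-2] = -(1/2)t^3 + 2t^2 - (3/2)t
L_3(t) = t(t - 1)(t - 2) / [6] = (1/6)t^3 - (1/2)t^2 + (1/3)t
P(t) = 4·L_0 + 1·L_1 + (-6)·L_2 + (-23)·L_3
Only the coefficient of t^3 is needed; take it from each L_i and combine:
4·(-1/6) + 1·(1/2) + (-6)·(-1/2) + (-23)·(1/6) = -1

-1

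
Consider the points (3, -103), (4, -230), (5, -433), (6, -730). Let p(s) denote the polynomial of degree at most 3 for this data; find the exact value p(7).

Evaluate each Lagrange basis at s = 7:
L_0(7) = (3)·(2)·(1)/[(-1)·(-2)·(-3)] = -1
L_1(7) = (4)·(2)·(1)/[(1)·(-1)·(-2)] = 4
L_2(7) = (4)·(3)·(1)/[(2)·(1)·(-1)] = -6
L_3(7) = (4)·(3)·(2)/[(3)·(2)·(1)] = 4
Sum: (-103)·(-1) + (-230)·(4) + (-433)·(-6) + (-730)·(4) = -1139

-1139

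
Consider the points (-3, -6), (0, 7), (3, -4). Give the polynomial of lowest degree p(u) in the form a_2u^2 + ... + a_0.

Build the Lagrange basis polynomials:
L_0(u) = u(u - 3) / [18] = (1/18)u^2 - (1/6)u
L_1(u) = (u + 3)(u - 3) / [-9] = -(1/9)u^2 + 1
L_2(u) = (u + 3)u / [18] = (1/18)u^2 + (1/6)u
p(u) = (-6)·L_0 + 7·L_1 + (-4)·L_2
  (-6)·L_0(u) = -(1/3)u^2 + u
  7·L_1(u) = -(7/9)u^2 + 7
  (-4)·L_2(u) = -(2/9)u^2 - (2/3)u
Adding term by term: -(4/3)u^2 + (1/3)u + 7

p(u) = -(4/3)u^2 + (1/3)u + 7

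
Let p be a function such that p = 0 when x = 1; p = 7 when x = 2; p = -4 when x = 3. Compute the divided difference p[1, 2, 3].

-9

p[1,2] = (7 - 0) / (2 - 1) = 7
p[2,3] = (-4 - 7) / (3 - 2) = -11
p[1,2,3] = (-11 - 7) / (3 - 1) = -9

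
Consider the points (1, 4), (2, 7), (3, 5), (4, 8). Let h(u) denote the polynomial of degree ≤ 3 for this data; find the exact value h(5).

26

Evaluate each Lagrange basis at u = 5:
L_0(5) = (3)·(2)·(1)/[(-1)·(-2)·(-3)] = -1
L_1(5) = (4)·(2)·(1)/[(1)·(-1)·(-2)] = 4
L_2(5) = (4)·(3)·(1)/[(2)·(1)·(-1)] = -6
L_3(5) = (4)·(3)·(2)/[(3)·(2)·(1)] = 4
Sum: 4·(-1) + 7·(4) + 5·(-6) + 8·(4) = 26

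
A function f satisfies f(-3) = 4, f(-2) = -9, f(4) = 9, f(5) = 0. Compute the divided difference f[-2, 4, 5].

f[-2,4] = (9 - (-9)) / (4 - (-2)) = 3
f[4,5] = (0 - 9) / (5 - 4) = -9
f[-2,4,5] = (-9 - 3) / (5 - (-2)) = -12/7

-12/7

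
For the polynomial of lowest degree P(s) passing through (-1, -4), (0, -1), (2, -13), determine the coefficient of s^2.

Build the Lagrange basis polynomials:
L_0(s) = s(s - 2) / [3] = (1/3)s^2 - (2/3)s
L_1(s) = (s + 1)(s - 2) / [-2] = -(1/2)s^2 + (1/2)s + 1
L_2(s) = (s + 1)s / [6] = (1/6)s^2 + (1/6)s
P(s) = (-4)·L_0 + (-1)·L_1 + (-13)·L_2
Only the coefficient of s^2 is needed; take it from each L_i and combine:
(-4)·(1/3) + (-1)·(-1/2) + (-13)·(1/6) = -3

-3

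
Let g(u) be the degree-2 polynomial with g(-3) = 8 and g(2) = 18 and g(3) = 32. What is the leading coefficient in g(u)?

2

L_0(u) = (u - 2)(u - 3) / [30] = (1/30)u^2 - (1/6)u + 1/5
L_1(u) = (u + 3)(u - 3) / [-5] = -(1/5)u^2 + 9/5
L_2(u) = (u + 3)(u - 2) / [6] = (1/6)u^2 + (1/6)u - 1
g(u) = 8·L_0 + 18·L_1 + 32·L_2
Only the coefficient of u^2 is needed; take it from each L_i and combine:
8·(1/30) + 18·(-1/5) + 32·(1/6) = 2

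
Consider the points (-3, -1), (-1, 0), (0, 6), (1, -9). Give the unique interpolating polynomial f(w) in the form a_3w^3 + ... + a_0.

L_0(w) = (w + 1)w(w - 1) / [-24] = -(1/24)w^3 + (1/24)w
L_1(w) = (w + 3)w(w - 1) / [4] = (1/4)w^3 + (1/2)w^2 - (3/4)w
L_2(w) = (w + 3)(w + 1)(w - 1) / [-3] = -(1/3)w^3 - w^2 + (1/3)w + 1
L_3(w) = (w + 3)(w + 1)w / [8] = (1/8)w^3 + (1/2)w^2 + (3/8)w
f(w) = (-1)·L_0 + 0·L_1 + 6·L_2 + (-9)·L_3
  (-1)·L_0(w) = (1/24)w^3 - (1/24)w
  0·L_1(w) = 0
  6·L_2(w) = -2w^3 - 6w^2 + 2w + 6
  (-9)·L_3(w) = -(9/8)w^3 - (9/2)w^2 - (27/8)w
Adding term by term: -(37/12)w^3 - (21/2)w^2 - (17/12)w + 6

f(w) = -(37/12)w^3 - (21/2)w^2 - (17/12)w + 6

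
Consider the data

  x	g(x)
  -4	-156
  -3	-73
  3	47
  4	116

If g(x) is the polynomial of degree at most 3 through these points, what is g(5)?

231

Evaluate each Lagrange basis at x = 5:
L_0(5) = (8)·(2)·(1)/[(-1)·(-7)·(-8)] = -2/7
L_1(5) = (9)·(2)·(1)/[(1)·(-6)·(-7)] = 3/7
L_2(5) = (9)·(8)·(1)/[(7)·(6)·(-1)] = -12/7
L_3(5) = (9)·(8)·(2)/[(8)·(7)·(1)] = 18/7
Sum: (-156)·(-2/7) + (-73)·(3/7) + 47·(-12/7) + 116·(18/7) = 231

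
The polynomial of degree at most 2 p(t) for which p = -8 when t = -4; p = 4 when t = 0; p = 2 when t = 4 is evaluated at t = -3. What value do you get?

Evaluate each Lagrange basis at t = -3:
L_0(-3) = (-3)·(-7)/[(-4)·(-8)] = 21/32
L_1(-3) = (1)·(-7)/[(4)·(-4)] = 7/16
L_2(-3) = (1)·(-3)/[(8)·(4)] = -3/32
Sum: (-8)·(21/32) + 4·(7/16) + 2·(-3/32) = -59/16

-59/16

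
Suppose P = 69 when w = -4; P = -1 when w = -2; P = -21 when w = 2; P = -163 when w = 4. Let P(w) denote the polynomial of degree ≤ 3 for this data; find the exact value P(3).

-71

L_0(3) = (5)·(1)·(-1)/[(-2)·(-6)·(-8)] = 5/96
L_1(3) = (7)·(1)·(-1)/[(2)·(-4)·(-6)] = -7/48
L_2(3) = (7)·(5)·(-1)/[(6)·(4)·(-2)] = 35/48
L_3(3) = (7)·(5)·(1)/[(8)·(6)·(2)] = 35/96
Sum: 69·(5/96) + (-1)·(-7/48) + (-21)·(35/48) + (-163)·(35/96) = -71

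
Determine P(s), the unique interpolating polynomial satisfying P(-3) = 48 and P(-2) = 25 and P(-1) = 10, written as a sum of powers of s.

Newton's divided differences:
P[-3,-2] = (25 - 48) / (-2 - (-3)) = -23
P[-2,-1] = (10 - 25) / (-1 - (-2)) = -15
P[-3,-2,-1] = (-15 - (-23)) / (-1 - (-3)) = 4
P(s) = 48 + (-23)·(s + 3) + 4·(s + 3)(s + 2)
Expanding: P(s) = 4s^2 - 3s + 3

P(s) = 4s^2 - 3s + 3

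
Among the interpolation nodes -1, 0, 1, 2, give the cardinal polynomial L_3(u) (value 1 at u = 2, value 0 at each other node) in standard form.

L_3(u) = (u + 1)u(u - 1) / [(3)·(2)·(1)]
       = (u^3 - u) / (6)

L_3(u) = (1/6)u^3 - (1/6)u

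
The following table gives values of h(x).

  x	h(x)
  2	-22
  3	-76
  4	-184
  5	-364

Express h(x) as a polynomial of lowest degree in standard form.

L_0(x) = (x - 3)(x - 4)(x - 5) / [-6] = -(1/6)x^3 + 2x^2 - (47/6)x + 10
L_1(x) = (x - 2)(x - 4)(x - 5) / [2] = (1/2)x^3 - (11/2)x^2 + 19x - 20
L_2(x) = (x - 2)(x - 3)(x - 5) / [-2] = -(1/2)x^3 + 5x^2 - (31/2)x + 15
L_3(x) = (x - 2)(x - 3)(x - 4) / [6] = (1/6)x^3 - (3/2)x^2 + (13/3)x - 4
h(x) = (-22)·L_0 + (-76)·L_1 + (-184)·L_2 + (-364)·L_3
  (-22)·L_0(x) = (11/3)x^3 - 44x^2 + (517/3)x - 220
  (-76)·L_1(x) = -38x^3 + 418x^2 - 1444x + 1520
  (-184)·L_2(x) = 92x^3 - 920x^2 + 2852x - 2760
  (-364)·L_3(x) = -(182/3)x^3 + 546x^2 - (4732/3)x + 1456
Adding term by term: -3x^3 + 3x - 4

h(x) = -3x^3 + 3x - 4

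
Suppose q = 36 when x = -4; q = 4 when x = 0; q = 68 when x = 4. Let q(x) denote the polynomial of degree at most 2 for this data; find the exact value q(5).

99

L_0(5) = (5)·(1)/[(-4)·(-8)] = 5/32
L_1(5) = (9)·(1)/[(4)·(-4)] = -9/16
L_2(5) = (9)·(5)/[(8)·(4)] = 45/32
Sum: 36·(5/32) + 4·(-9/16) + 68·(45/32) = 99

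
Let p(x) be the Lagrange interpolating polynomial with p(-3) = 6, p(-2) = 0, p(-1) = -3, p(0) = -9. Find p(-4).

L_0(-4) = (-2)·(-3)·(-4)/[(-1)·(-2)·(-3)] = 4
L_1(-4) = (-1)·(-3)·(-4)/[(1)·(-1)·(-2)] = -6
L_2(-4) = (-1)·(-2)·(-4)/[(2)·(1)·(-1)] = 4
L_3(-4) = (-1)·(-2)·(-3)/[(3)·(2)·(1)] = -1
Sum: 6·(4) + 0 + (-3)·(4) + (-9)·(-1) = 21

21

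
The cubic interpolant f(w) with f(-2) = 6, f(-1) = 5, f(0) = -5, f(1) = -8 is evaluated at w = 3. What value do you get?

71

Evaluate each Lagrange basis at w = 3:
L_0(3) = (4)·(3)·(2)/[(-1)·(-2)·(-3)] = -4
L_1(3) = (5)·(3)·(2)/[(1)·(-1)·(-2)] = 15
L_2(3) = (5)·(4)·(2)/[(2)·(1)·(-1)] = -20
L_3(3) = (5)·(4)·(3)/[(3)·(2)·(1)] = 10
Sum: 6·(-4) + 5·(15) + (-5)·(-20) + (-8)·(10) = 71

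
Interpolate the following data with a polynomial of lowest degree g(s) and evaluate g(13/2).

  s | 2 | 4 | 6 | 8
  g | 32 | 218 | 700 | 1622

Evaluate each Lagrange basis at s = 13/2:
L_0(13/2) = (5/2)·(1/2)·(-3/2)/[(-2)·(-4)·(-6)] = 5/128
L_1(13/2) = (9/2)·(1/2)·(-3/2)/[(2)·(-2)·(-4)] = -27/128
L_2(13/2) = (9/2)·(5/2)·(-3/2)/[(4)·(2)·(-2)] = 135/128
L_3(13/2) = (9/2)·(5/2)·(1/2)/[(6)·(4)·(2)] = 15/128
Sum: 32·(5/128) + 218·(-27/128) + 700·(135/128) + 1622·(15/128) = 7069/8

7069/8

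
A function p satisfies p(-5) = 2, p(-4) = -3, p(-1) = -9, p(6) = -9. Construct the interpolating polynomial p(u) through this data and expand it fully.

p(u) = -(1/20)u^3 + (1/4)u^2 + (3/10)u - 9

Newton's divided differences:
p[-5,-4] = (-3 - 2) / (-4 - (-5)) = -5
p[-4,-1] = (-9 - (-3)) / (-1 - (-4)) = -2
p[-1,6] = (-9 - (-9)) / (6 - (-1)) = 0
p[-5,-4,-1] = (-2 - (-5)) / (-1 - (-5)) = 3/4
p[-4,-1,6] = (0 - (-2)) / (6 - (-4)) = 1/5
p[-5,-4,-1,6] = (1/5 - 3/4) / (6 - (-5)) = -1/20
p(u) = 2 + (-5)·(u + 5) + (3/4)·(u + 5)(u + 4) + (-1/20)·(u + 5)(u + 4)(u + 1)
Expanding: p(u) = -(1/20)u^3 + (1/4)u^2 + (3/10)u - 9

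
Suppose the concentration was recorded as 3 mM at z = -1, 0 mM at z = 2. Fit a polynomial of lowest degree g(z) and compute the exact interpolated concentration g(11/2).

Evaluate each Lagrange basis at z = 11/2:
L_0(11/2) = (7/2)/[(-3)] = -7/6
L_1(11/2) = (13/2)/[(3)] = 13/6
Sum: 3·(-7/6) + 0 = -7/2

-7/2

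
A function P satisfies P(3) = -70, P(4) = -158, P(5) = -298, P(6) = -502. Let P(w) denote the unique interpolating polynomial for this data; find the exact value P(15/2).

-3817/4

Using Newton's divided-difference form:
P[3,4] = (-158 - (-70)) / (4 - 3) = -88
P[4,5] = (-298 - (-158)) / (5 - 4) = -140
P[5,6] = (-502 - (-298)) / (6 - 5) = -204
P[3,4,5] = (-140 - (-88)) / (5 - 3) = -26
P[4,5,6] = (-204 - (-140)) / (6 - 4) = -32
P[3,4,5,6] = (-32 - (-26)) / (6 - 3) = -2
P(15/2) = -70 + (-88)·(9/2) + (-26)·(9/2)·(7/2) + (-2)·(9/2)·(7/2)·(5/2) = -3817/4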